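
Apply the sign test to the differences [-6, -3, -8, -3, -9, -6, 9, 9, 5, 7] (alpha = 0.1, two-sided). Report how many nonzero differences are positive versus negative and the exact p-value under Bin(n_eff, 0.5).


Step 1: Discard zero differences. Original n = 10; n_eff = number of nonzero differences = 10.
Nonzero differences (with sign): -6, -3, -8, -3, -9, -6, +9, +9, +5, +7
Step 2: Count signs: positive = 4, negative = 6.
Step 3: Under H0: P(positive) = 0.5, so the number of positives S ~ Bin(10, 0.5).
Step 4: Two-sided exact p-value = sum of Bin(10,0.5) probabilities at or below the observed probability = 0.753906.
Step 5: alpha = 0.1. fail to reject H0.

n_eff = 10, pos = 4, neg = 6, p = 0.753906, fail to reject H0.


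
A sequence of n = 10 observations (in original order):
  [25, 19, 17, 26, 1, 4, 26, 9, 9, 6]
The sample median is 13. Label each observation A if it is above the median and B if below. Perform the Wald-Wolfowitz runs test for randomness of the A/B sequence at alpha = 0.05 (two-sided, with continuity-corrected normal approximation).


Step 1: Compute median = 13; label A = above, B = below.
Labels in order: AAAABBABBB  (n_A = 5, n_B = 5)
Step 2: Count runs R = 4.
Step 3: Under H0 (random ordering), E[R] = 2*n_A*n_B/(n_A+n_B) + 1 = 2*5*5/10 + 1 = 6.0000.
        Var[R] = 2*n_A*n_B*(2*n_A*n_B - n_A - n_B) / ((n_A+n_B)^2 * (n_A+n_B-1)) = 2000/900 = 2.2222.
        SD[R] = 1.4907.
Step 4: Continuity-corrected z = (R + 0.5 - E[R]) / SD[R] = (4 + 0.5 - 6.0000) / 1.4907 = -1.0062.
Step 5: Two-sided p-value via normal approximation = 2*(1 - Phi(|z|)) = 0.314305.
Step 6: alpha = 0.05. fail to reject H0.

R = 4, z = -1.0062, p = 0.314305, fail to reject H0.


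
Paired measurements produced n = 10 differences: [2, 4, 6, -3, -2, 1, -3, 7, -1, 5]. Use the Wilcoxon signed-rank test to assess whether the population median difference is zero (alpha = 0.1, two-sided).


Step 1: Drop any zero differences (none here) and take |d_i|.
|d| = [2, 4, 6, 3, 2, 1, 3, 7, 1, 5]
Step 2: Midrank |d_i| (ties get averaged ranks).
ranks: |2|->3.5, |4|->7, |6|->9, |3|->5.5, |2|->3.5, |1|->1.5, |3|->5.5, |7|->10, |1|->1.5, |5|->8
Step 3: Attach original signs; sum ranks with positive sign and with negative sign.
W+ = 3.5 + 7 + 9 + 1.5 + 10 + 8 = 39
W- = 5.5 + 3.5 + 5.5 + 1.5 = 16
(Check: W+ + W- = 55 should equal n(n+1)/2 = 55.)
Step 4: Test statistic W = min(W+, W-) = 16.
Step 5: Ties in |d|, so use the tie-corrected normal approximation.
        E[W] = n(n+1)/4 = 10*11/4 = 27.5.
        Tie groups: |d|=1 (t=2), |d|=2 (t=2), |d|=3 (t=2); sum(t^3 - t) = 18.
        Var[W] = n(n+1)(2n+1)/24 - sum(t^3-t)/48 = 2310/24 - 18/48 = 95.875.
        z = (W - E[W]) / sqrt(Var[W]) = (16 - 27.5) / 9.7916 = -1.1745.
        Two-sided p = 2*Phi(z) = 0.240203.
Step 6: alpha = 0.1. fail to reject H0.

W+ = 39, W- = 16, W = min = 16, p = 0.240203, fail to reject H0.


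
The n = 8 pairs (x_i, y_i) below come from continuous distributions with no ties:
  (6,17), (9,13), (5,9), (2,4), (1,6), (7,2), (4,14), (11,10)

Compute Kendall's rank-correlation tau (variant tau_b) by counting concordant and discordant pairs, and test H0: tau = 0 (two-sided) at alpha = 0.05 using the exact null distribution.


Step 1: Enumerate the 28 unordered pairs (i,j) with i<j and classify each by sign(x_j-x_i) * sign(y_j-y_i).
  (1,2):dx=+3,dy=-4->D; (1,3):dx=-1,dy=-8->C; (1,4):dx=-4,dy=-13->C; (1,5):dx=-5,dy=-11->C
  (1,6):dx=+1,dy=-15->D; (1,7):dx=-2,dy=-3->C; (1,8):dx=+5,dy=-7->D; (2,3):dx=-4,dy=-4->C
  (2,4):dx=-7,dy=-9->C; (2,5):dx=-8,dy=-7->C; (2,6):dx=-2,dy=-11->C; (2,7):dx=-5,dy=+1->D
  (2,8):dx=+2,dy=-3->D; (3,4):dx=-3,dy=-5->C; (3,5):dx=-4,dy=-3->C; (3,6):dx=+2,dy=-7->D
  (3,7):dx=-1,dy=+5->D; (3,8):dx=+6,dy=+1->C; (4,5):dx=-1,dy=+2->D; (4,6):dx=+5,dy=-2->D
  (4,7):dx=+2,dy=+10->C; (4,8):dx=+9,dy=+6->C; (5,6):dx=+6,dy=-4->D; (5,7):dx=+3,dy=+8->C
  (5,8):dx=+10,dy=+4->C; (6,7):dx=-3,dy=+12->D; (6,8):dx=+4,dy=+8->C; (7,8):dx=+7,dy=-4->D
Step 2: C = 16, D = 12, total pairs = 28.
Step 3: tau = (C - D)/(n(n-1)/2) = (16 - 12)/28 = 0.142857.
Step 4: Exact two-sided p-value (enumerate n! = 40320 permutations of y under H0): p = 0.719544.
Step 5: alpha = 0.05. fail to reject H0.

tau_b = 0.1429 (C=16, D=12), p = 0.719544, fail to reject H0.


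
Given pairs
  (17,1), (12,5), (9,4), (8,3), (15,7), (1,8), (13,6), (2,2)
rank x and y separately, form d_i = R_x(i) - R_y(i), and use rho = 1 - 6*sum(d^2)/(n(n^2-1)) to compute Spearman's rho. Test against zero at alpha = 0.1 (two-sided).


Step 1: Rank x and y separately (midranks; no ties here).
rank(x): 17->8, 12->5, 9->4, 8->3, 15->7, 1->1, 13->6, 2->2
rank(y): 1->1, 5->5, 4->4, 3->3, 7->7, 8->8, 6->6, 2->2
Step 2: d_i = R_x(i) - R_y(i); compute d_i^2.
  (8-1)^2=49, (5-5)^2=0, (4-4)^2=0, (3-3)^2=0, (7-7)^2=0, (1-8)^2=49, (6-6)^2=0, (2-2)^2=0
sum(d^2) = 98.
Step 3: rho = 1 - 6*98 / (8*(8^2 - 1)) = 1 - 588/504 = -0.166667.
Step 4: Under H0, t = rho * sqrt((n-2)/(1-rho^2)) = -0.4140 ~ t(6).
Step 5: Two-sided p-value from the t-distribution with 6 df = 0.693239.
Step 6: alpha = 0.1. fail to reject H0.

rho = -0.1667, p = 0.693239, fail to reject H0 at alpha = 0.1.


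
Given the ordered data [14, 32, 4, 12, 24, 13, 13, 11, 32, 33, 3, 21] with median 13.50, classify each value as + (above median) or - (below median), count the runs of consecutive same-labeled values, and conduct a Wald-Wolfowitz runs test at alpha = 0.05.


Step 1: Compute median = 13.50; label A = above, B = below.
Labels in order: AABBABBBAABA  (n_A = 6, n_B = 6)
Step 2: Count runs R = 7.
Step 3: Under H0 (random ordering), E[R] = 2*n_A*n_B/(n_A+n_B) + 1 = 2*6*6/12 + 1 = 7.0000.
        Var[R] = 2*n_A*n_B*(2*n_A*n_B - n_A - n_B) / ((n_A+n_B)^2 * (n_A+n_B-1)) = 4320/1584 = 2.7273.
        SD[R] = 1.6514.
Step 4: R = E[R], so z = 0 with no continuity correction.
Step 5: Two-sided p-value via normal approximation = 2*(1 - Phi(|z|)) = 1.000000.
Step 6: alpha = 0.05. fail to reject H0.

R = 7, z = 0.0000, p = 1.000000, fail to reject H0.


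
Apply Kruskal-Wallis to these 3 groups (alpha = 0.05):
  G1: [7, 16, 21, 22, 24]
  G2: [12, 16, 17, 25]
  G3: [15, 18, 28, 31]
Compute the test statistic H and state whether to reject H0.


Step 1: Combine all N = 13 observations and assign midranks.
sorted (value, group, rank): (7,G1,1), (12,G2,2), (15,G3,3), (16,G1,4.5), (16,G2,4.5), (17,G2,6), (18,G3,7), (21,G1,8), (22,G1,9), (24,G1,10), (25,G2,11), (28,G3,12), (31,G3,13)
Step 2: Sum ranks within each group.
R_1 = 32.5 (n_1 = 5)
R_2 = 23.5 (n_2 = 4)
R_3 = 35 (n_3 = 4)
Step 3: H = 12/(N(N+1)) * sum(R_i^2/n_i) - 3(N+1)
     = 12/(13*14) * (32.5^2/5 + 23.5^2/4 + 35^2/4) - 3*14
     = 0.065934 * 655.562 - 42
     = 1.223901.
Step 4: Ties present; correction factor C = 1 - 6/(13^3 - 13) = 0.997253. Corrected H = 1.223901 / 0.997253 = 1.227273.
Step 5: Under H0, H ~ chi^2(2); p-value = 0.541379.
Step 6: alpha = 0.05. fail to reject H0.

H = 1.2273, df = 2, p = 0.541379, fail to reject H0.


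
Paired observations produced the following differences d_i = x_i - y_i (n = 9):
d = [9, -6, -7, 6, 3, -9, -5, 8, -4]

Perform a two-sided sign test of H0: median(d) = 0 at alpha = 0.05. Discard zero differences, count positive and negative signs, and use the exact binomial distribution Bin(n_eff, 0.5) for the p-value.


Step 1: Discard zero differences. Original n = 9; n_eff = number of nonzero differences = 9.
Nonzero differences (with sign): +9, -6, -7, +6, +3, -9, -5, +8, -4
Step 2: Count signs: positive = 4, negative = 5.
Step 3: Under H0: P(positive) = 0.5, so the number of positives S ~ Bin(9, 0.5).
Step 4: Two-sided exact p-value = sum of Bin(9,0.5) probabilities at or below the observed probability = 1.000000.
Step 5: alpha = 0.05. fail to reject H0.

n_eff = 9, pos = 4, neg = 5, p = 1.000000, fail to reject H0.


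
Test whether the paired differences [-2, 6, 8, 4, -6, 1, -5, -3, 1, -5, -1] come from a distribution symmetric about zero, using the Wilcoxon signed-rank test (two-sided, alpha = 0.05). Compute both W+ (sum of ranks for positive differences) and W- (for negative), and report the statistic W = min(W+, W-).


Step 1: Drop any zero differences (none here) and take |d_i|.
|d| = [2, 6, 8, 4, 6, 1, 5, 3, 1, 5, 1]
Step 2: Midrank |d_i| (ties get averaged ranks).
ranks: |2|->4, |6|->9.5, |8|->11, |4|->6, |6|->9.5, |1|->2, |5|->7.5, |3|->5, |1|->2, |5|->7.5, |1|->2
Step 3: Attach original signs; sum ranks with positive sign and with negative sign.
W+ = 9.5 + 11 + 6 + 2 + 2 = 30.5
W- = 4 + 9.5 + 7.5 + 5 + 7.5 + 2 = 35.5
(Check: W+ + W- = 66 should equal n(n+1)/2 = 66.)
Step 4: Test statistic W = min(W+, W-) = 30.5.
Step 5: Ties in |d|, so use the tie-corrected normal approximation.
        E[W] = n(n+1)/4 = 11*12/4 = 33.
        Tie groups: |d|=1 (t=3), |d|=5 (t=2), |d|=6 (t=2); sum(t^3 - t) = 36.
        Var[W] = n(n+1)(2n+1)/24 - sum(t^3-t)/48 = 3036/24 - 36/48 = 125.75.
        z = (W - E[W]) / sqrt(Var[W]) = (30.5 - 33) / 11.2138 = -0.2229.
        Two-sided p = 2*Phi(z) = 0.823583.
Step 6: alpha = 0.05. fail to reject H0.

W+ = 30.5, W- = 35.5, W = min = 30.5, p = 0.823583, fail to reject H0.


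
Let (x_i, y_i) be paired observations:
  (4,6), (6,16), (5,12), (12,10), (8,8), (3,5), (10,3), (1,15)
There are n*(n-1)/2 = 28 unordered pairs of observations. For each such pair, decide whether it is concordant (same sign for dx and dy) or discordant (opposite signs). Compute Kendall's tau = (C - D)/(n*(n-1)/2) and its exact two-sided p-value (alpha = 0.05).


Step 1: Enumerate the 28 unordered pairs (i,j) with i<j and classify each by sign(x_j-x_i) * sign(y_j-y_i).
  (1,2):dx=+2,dy=+10->C; (1,3):dx=+1,dy=+6->C; (1,4):dx=+8,dy=+4->C; (1,5):dx=+4,dy=+2->C
  (1,6):dx=-1,dy=-1->C; (1,7):dx=+6,dy=-3->D; (1,8):dx=-3,dy=+9->D; (2,3):dx=-1,dy=-4->C
  (2,4):dx=+6,dy=-6->D; (2,5):dx=+2,dy=-8->D; (2,6):dx=-3,dy=-11->C; (2,7):dx=+4,dy=-13->D
  (2,8):dx=-5,dy=-1->C; (3,4):dx=+7,dy=-2->D; (3,5):dx=+3,dy=-4->D; (3,6):dx=-2,dy=-7->C
  (3,7):dx=+5,dy=-9->D; (3,8):dx=-4,dy=+3->D; (4,5):dx=-4,dy=-2->C; (4,6):dx=-9,dy=-5->C
  (4,7):dx=-2,dy=-7->C; (4,8):dx=-11,dy=+5->D; (5,6):dx=-5,dy=-3->C; (5,7):dx=+2,dy=-5->D
  (5,8):dx=-7,dy=+7->D; (6,7):dx=+7,dy=-2->D; (6,8):dx=-2,dy=+10->D; (7,8):dx=-9,dy=+12->D
Step 2: C = 13, D = 15, total pairs = 28.
Step 3: tau = (C - D)/(n(n-1)/2) = (13 - 15)/28 = -0.071429.
Step 4: Exact two-sided p-value (enumerate n! = 40320 permutations of y under H0): p = 0.904861.
Step 5: alpha = 0.05. fail to reject H0.

tau_b = -0.0714 (C=13, D=15), p = 0.904861, fail to reject H0.


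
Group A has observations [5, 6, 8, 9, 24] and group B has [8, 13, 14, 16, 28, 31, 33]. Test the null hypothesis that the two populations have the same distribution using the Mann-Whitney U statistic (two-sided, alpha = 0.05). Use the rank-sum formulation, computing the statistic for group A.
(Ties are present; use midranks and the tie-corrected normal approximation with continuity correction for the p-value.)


Step 1: Combine and sort all 12 observations; assign midranks.
sorted (value, group): (5,X), (6,X), (8,X), (8,Y), (9,X), (13,Y), (14,Y), (16,Y), (24,X), (28,Y), (31,Y), (33,Y)
ranks: 5->1, 6->2, 8->3.5, 8->3.5, 9->5, 13->6, 14->7, 16->8, 24->9, 28->10, 31->11, 33->12
Step 2: Rank sum for X: R1 = 1 + 2 + 3.5 + 5 + 9 = 20.5.
Step 3: U_X = R1 - n1(n1+1)/2 = 20.5 - 5*6/2 = 20.5 - 15 = 5.5.
       U_Y = n1*n2 - U_X = 35 - 5.5 = 29.5.
Step 4: Ties are present, so use the tie-corrected normal approximation (with continuity correction) for the p-value.
Step 5: p-value = 0.061363; compare to alpha = 0.05. fail to reject H0.

U_X = 5.5, p = 0.061363, fail to reject H0 at alpha = 0.05.


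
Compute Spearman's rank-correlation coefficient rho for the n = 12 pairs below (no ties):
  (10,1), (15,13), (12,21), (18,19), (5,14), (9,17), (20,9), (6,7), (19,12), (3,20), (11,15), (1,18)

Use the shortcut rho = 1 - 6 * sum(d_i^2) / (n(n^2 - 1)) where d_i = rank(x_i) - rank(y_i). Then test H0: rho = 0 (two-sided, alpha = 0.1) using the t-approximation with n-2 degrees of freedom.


Step 1: Rank x and y separately (midranks; no ties here).
rank(x): 10->6, 15->9, 12->8, 18->10, 5->3, 9->5, 20->12, 6->4, 19->11, 3->2, 11->7, 1->1
rank(y): 1->1, 13->5, 21->12, 19->10, 14->6, 17->8, 9->3, 7->2, 12->4, 20->11, 15->7, 18->9
Step 2: d_i = R_x(i) - R_y(i); compute d_i^2.
  (6-1)^2=25, (9-5)^2=16, (8-12)^2=16, (10-10)^2=0, (3-6)^2=9, (5-8)^2=9, (12-3)^2=81, (4-2)^2=4, (11-4)^2=49, (2-11)^2=81, (7-7)^2=0, (1-9)^2=64
sum(d^2) = 354.
Step 3: rho = 1 - 6*354 / (12*(12^2 - 1)) = 1 - 2124/1716 = -0.237762.
Step 4: Under H0, t = rho * sqrt((n-2)/(1-rho^2)) = -0.7741 ~ t(10).
Step 5: Two-sided p-value from the t-distribution with 10 df = 0.456801.
Step 6: alpha = 0.1. fail to reject H0.

rho = -0.2378, p = 0.456801, fail to reject H0 at alpha = 0.1.


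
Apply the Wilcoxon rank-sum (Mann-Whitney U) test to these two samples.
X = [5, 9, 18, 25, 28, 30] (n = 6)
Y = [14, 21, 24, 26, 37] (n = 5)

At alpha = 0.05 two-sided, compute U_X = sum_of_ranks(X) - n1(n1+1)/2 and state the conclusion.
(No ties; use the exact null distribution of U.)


Step 1: Combine and sort all 11 observations; assign midranks.
sorted (value, group): (5,X), (9,X), (14,Y), (18,X), (21,Y), (24,Y), (25,X), (26,Y), (28,X), (30,X), (37,Y)
ranks: 5->1, 9->2, 14->3, 18->4, 21->5, 24->6, 25->7, 26->8, 28->9, 30->10, 37->11
Step 2: Rank sum for X: R1 = 1 + 2 + 4 + 7 + 9 + 10 = 33.
Step 3: U_X = R1 - n1(n1+1)/2 = 33 - 6*7/2 = 33 - 21 = 12.
       U_Y = n1*n2 - U_X = 30 - 12 = 18.
Step 4: No ties, so the exact null distribution of U (based on enumerating the C(11,6) = 462 equally likely rank assignments) gives the two-sided p-value.
Step 5: p-value = 0.662338; compare to alpha = 0.05. fail to reject H0.

U_X = 12, p = 0.662338, fail to reject H0 at alpha = 0.05.


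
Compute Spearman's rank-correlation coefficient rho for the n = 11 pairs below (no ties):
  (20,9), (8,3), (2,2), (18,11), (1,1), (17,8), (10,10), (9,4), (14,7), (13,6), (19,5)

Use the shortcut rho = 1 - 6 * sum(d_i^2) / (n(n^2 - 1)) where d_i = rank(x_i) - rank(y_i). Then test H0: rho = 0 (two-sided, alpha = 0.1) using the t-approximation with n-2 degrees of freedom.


Step 1: Rank x and y separately (midranks; no ties here).
rank(x): 20->11, 8->3, 2->2, 18->9, 1->1, 17->8, 10->5, 9->4, 14->7, 13->6, 19->10
rank(y): 9->9, 3->3, 2->2, 11->11, 1->1, 8->8, 10->10, 4->4, 7->7, 6->6, 5->5
Step 2: d_i = R_x(i) - R_y(i); compute d_i^2.
  (11-9)^2=4, (3-3)^2=0, (2-2)^2=0, (9-11)^2=4, (1-1)^2=0, (8-8)^2=0, (5-10)^2=25, (4-4)^2=0, (7-7)^2=0, (6-6)^2=0, (10-5)^2=25
sum(d^2) = 58.
Step 3: rho = 1 - 6*58 / (11*(11^2 - 1)) = 1 - 348/1320 = 0.736364.
Step 4: Under H0, t = rho * sqrt((n-2)/(1-rho^2)) = 3.2651 ~ t(9).
Step 5: Two-sided p-value from the t-distribution with 9 df = 0.009760.
Step 6: alpha = 0.1. reject H0.

rho = 0.7364, p = 0.009760, reject H0 at alpha = 0.1.


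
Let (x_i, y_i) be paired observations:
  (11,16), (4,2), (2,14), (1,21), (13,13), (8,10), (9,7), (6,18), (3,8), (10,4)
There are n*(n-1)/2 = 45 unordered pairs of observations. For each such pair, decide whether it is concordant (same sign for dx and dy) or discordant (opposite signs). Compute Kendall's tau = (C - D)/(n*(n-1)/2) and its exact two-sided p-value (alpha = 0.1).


Step 1: Enumerate the 45 unordered pairs (i,j) with i<j and classify each by sign(x_j-x_i) * sign(y_j-y_i).
  (1,2):dx=-7,dy=-14->C; (1,3):dx=-9,dy=-2->C; (1,4):dx=-10,dy=+5->D; (1,5):dx=+2,dy=-3->D
  (1,6):dx=-3,dy=-6->C; (1,7):dx=-2,dy=-9->C; (1,8):dx=-5,dy=+2->D; (1,9):dx=-8,dy=-8->C
  (1,10):dx=-1,dy=-12->C; (2,3):dx=-2,dy=+12->D; (2,4):dx=-3,dy=+19->D; (2,5):dx=+9,dy=+11->C
  (2,6):dx=+4,dy=+8->C; (2,7):dx=+5,dy=+5->C; (2,8):dx=+2,dy=+16->C; (2,9):dx=-1,dy=+6->D
  (2,10):dx=+6,dy=+2->C; (3,4):dx=-1,dy=+7->D; (3,5):dx=+11,dy=-1->D; (3,6):dx=+6,dy=-4->D
  (3,7):dx=+7,dy=-7->D; (3,8):dx=+4,dy=+4->C; (3,9):dx=+1,dy=-6->D; (3,10):dx=+8,dy=-10->D
  (4,5):dx=+12,dy=-8->D; (4,6):dx=+7,dy=-11->D; (4,7):dx=+8,dy=-14->D; (4,8):dx=+5,dy=-3->D
  (4,9):dx=+2,dy=-13->D; (4,10):dx=+9,dy=-17->D; (5,6):dx=-5,dy=-3->C; (5,7):dx=-4,dy=-6->C
  (5,8):dx=-7,dy=+5->D; (5,9):dx=-10,dy=-5->C; (5,10):dx=-3,dy=-9->C; (6,7):dx=+1,dy=-3->D
  (6,8):dx=-2,dy=+8->D; (6,9):dx=-5,dy=-2->C; (6,10):dx=+2,dy=-6->D; (7,8):dx=-3,dy=+11->D
  (7,9):dx=-6,dy=+1->D; (7,10):dx=+1,dy=-3->D; (8,9):dx=-3,dy=-10->C; (8,10):dx=+4,dy=-14->D
  (9,10):dx=+7,dy=-4->D
Step 2: C = 18, D = 27, total pairs = 45.
Step 3: tau = (C - D)/(n(n-1)/2) = (18 - 27)/45 = -0.200000.
Step 4: Exact two-sided p-value (enumerate n! = 3628800 permutations of y under H0): p = 0.484313.
Step 5: alpha = 0.1. fail to reject H0.

tau_b = -0.2000 (C=18, D=27), p = 0.484313, fail to reject H0.


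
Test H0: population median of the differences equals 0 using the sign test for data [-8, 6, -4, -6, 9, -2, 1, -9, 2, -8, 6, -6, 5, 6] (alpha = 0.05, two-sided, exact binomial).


Step 1: Discard zero differences. Original n = 14; n_eff = number of nonzero differences = 14.
Nonzero differences (with sign): -8, +6, -4, -6, +9, -2, +1, -9, +2, -8, +6, -6, +5, +6
Step 2: Count signs: positive = 7, negative = 7.
Step 3: Under H0: P(positive) = 0.5, so the number of positives S ~ Bin(14, 0.5).
Step 4: Two-sided exact p-value = sum of Bin(14,0.5) probabilities at or below the observed probability = 1.000000.
Step 5: alpha = 0.05. fail to reject H0.

n_eff = 14, pos = 7, neg = 7, p = 1.000000, fail to reject H0.


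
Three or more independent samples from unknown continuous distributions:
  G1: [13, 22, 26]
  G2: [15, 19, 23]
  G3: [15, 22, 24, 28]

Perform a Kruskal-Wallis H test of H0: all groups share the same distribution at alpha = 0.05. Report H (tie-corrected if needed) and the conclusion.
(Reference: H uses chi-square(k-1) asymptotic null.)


Step 1: Combine all N = 10 observations and assign midranks.
sorted (value, group, rank): (13,G1,1), (15,G2,2.5), (15,G3,2.5), (19,G2,4), (22,G1,5.5), (22,G3,5.5), (23,G2,7), (24,G3,8), (26,G1,9), (28,G3,10)
Step 2: Sum ranks within each group.
R_1 = 15.5 (n_1 = 3)
R_2 = 13.5 (n_2 = 3)
R_3 = 26 (n_3 = 4)
Step 3: H = 12/(N(N+1)) * sum(R_i^2/n_i) - 3(N+1)
     = 12/(10*11) * (15.5^2/3 + 13.5^2/3 + 26^2/4) - 3*11
     = 0.109091 * 309.833 - 33
     = 0.800000.
Step 4: Ties present; correction factor C = 1 - 12/(10^3 - 10) = 0.987879. Corrected H = 0.800000 / 0.987879 = 0.809816.
Step 5: Under H0, H ~ chi^2(2); p-value = 0.667038.
Step 6: alpha = 0.05. fail to reject H0.

H = 0.8098, df = 2, p = 0.667038, fail to reject H0.


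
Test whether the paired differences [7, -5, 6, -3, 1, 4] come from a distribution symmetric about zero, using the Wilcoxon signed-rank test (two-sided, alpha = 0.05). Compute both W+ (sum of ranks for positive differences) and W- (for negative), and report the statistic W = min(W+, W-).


Step 1: Drop any zero differences (none here) and take |d_i|.
|d| = [7, 5, 6, 3, 1, 4]
Step 2: Midrank |d_i| (ties get averaged ranks).
ranks: |7|->6, |5|->4, |6|->5, |3|->2, |1|->1, |4|->3
Step 3: Attach original signs; sum ranks with positive sign and with negative sign.
W+ = 6 + 5 + 1 + 3 = 15
W- = 4 + 2 = 6
(Check: W+ + W- = 21 should equal n(n+1)/2 = 21.)
Step 4: Test statistic W = min(W+, W-) = 6.
Step 5: No ties, so the exact null distribution over the 2^6 = 64 sign assignments gives the two-sided p-value = 0.437500.
Step 6: alpha = 0.05. fail to reject H0.

W+ = 15, W- = 6, W = min = 6, p = 0.437500, fail to reject H0.


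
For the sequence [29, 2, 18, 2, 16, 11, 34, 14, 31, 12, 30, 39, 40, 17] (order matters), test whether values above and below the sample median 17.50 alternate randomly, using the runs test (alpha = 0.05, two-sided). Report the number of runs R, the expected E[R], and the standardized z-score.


Step 1: Compute median = 17.50; label A = above, B = below.
Labels in order: ABABBBABABAAAB  (n_A = 7, n_B = 7)
Step 2: Count runs R = 10.
Step 3: Under H0 (random ordering), E[R] = 2*n_A*n_B/(n_A+n_B) + 1 = 2*7*7/14 + 1 = 8.0000.
        Var[R] = 2*n_A*n_B*(2*n_A*n_B - n_A - n_B) / ((n_A+n_B)^2 * (n_A+n_B-1)) = 8232/2548 = 3.2308.
        SD[R] = 1.7974.
Step 4: Continuity-corrected z = (R - 0.5 - E[R]) / SD[R] = (10 - 0.5 - 8.0000) / 1.7974 = 0.8345.
Step 5: Two-sided p-value via normal approximation = 2*(1 - Phi(|z|)) = 0.403986.
Step 6: alpha = 0.05. fail to reject H0.

R = 10, z = 0.8345, p = 0.403986, fail to reject H0.


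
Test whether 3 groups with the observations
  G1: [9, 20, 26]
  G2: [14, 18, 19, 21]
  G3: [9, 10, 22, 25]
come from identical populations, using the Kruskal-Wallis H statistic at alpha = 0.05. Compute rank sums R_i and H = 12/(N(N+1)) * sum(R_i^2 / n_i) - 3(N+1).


Step 1: Combine all N = 11 observations and assign midranks.
sorted (value, group, rank): (9,G1,1.5), (9,G3,1.5), (10,G3,3), (14,G2,4), (18,G2,5), (19,G2,6), (20,G1,7), (21,G2,8), (22,G3,9), (25,G3,10), (26,G1,11)
Step 2: Sum ranks within each group.
R_1 = 19.5 (n_1 = 3)
R_2 = 23 (n_2 = 4)
R_3 = 23.5 (n_3 = 4)
Step 3: H = 12/(N(N+1)) * sum(R_i^2/n_i) - 3(N+1)
     = 12/(11*12) * (19.5^2/3 + 23^2/4 + 23.5^2/4) - 3*12
     = 0.090909 * 397.062 - 36
     = 0.096591.
Step 4: Ties present; correction factor C = 1 - 6/(11^3 - 11) = 0.995455. Corrected H = 0.096591 / 0.995455 = 0.097032.
Step 5: Under H0, H ~ chi^2(2); p-value = 0.952642.
Step 6: alpha = 0.05. fail to reject H0.

H = 0.0970, df = 2, p = 0.952642, fail to reject H0.


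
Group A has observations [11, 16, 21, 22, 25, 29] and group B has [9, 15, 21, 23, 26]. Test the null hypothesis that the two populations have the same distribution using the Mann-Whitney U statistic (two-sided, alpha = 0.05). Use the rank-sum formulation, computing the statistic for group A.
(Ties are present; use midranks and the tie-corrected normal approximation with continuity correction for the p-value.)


Step 1: Combine and sort all 11 observations; assign midranks.
sorted (value, group): (9,Y), (11,X), (15,Y), (16,X), (21,X), (21,Y), (22,X), (23,Y), (25,X), (26,Y), (29,X)
ranks: 9->1, 11->2, 15->3, 16->4, 21->5.5, 21->5.5, 22->7, 23->8, 25->9, 26->10, 29->11
Step 2: Rank sum for X: R1 = 2 + 4 + 5.5 + 7 + 9 + 11 = 38.5.
Step 3: U_X = R1 - n1(n1+1)/2 = 38.5 - 6*7/2 = 38.5 - 21 = 17.5.
       U_Y = n1*n2 - U_X = 30 - 17.5 = 12.5.
Step 4: Ties are present, so use the tie-corrected normal approximation (with continuity correction) for the p-value.
Step 5: p-value = 0.714379; compare to alpha = 0.05. fail to reject H0.

U_X = 17.5, p = 0.714379, fail to reject H0 at alpha = 0.05.


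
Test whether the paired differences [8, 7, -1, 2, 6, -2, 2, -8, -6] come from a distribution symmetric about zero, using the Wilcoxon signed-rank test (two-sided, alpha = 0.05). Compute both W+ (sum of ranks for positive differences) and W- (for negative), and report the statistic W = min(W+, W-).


Step 1: Drop any zero differences (none here) and take |d_i|.
|d| = [8, 7, 1, 2, 6, 2, 2, 8, 6]
Step 2: Midrank |d_i| (ties get averaged ranks).
ranks: |8|->8.5, |7|->7, |1|->1, |2|->3, |6|->5.5, |2|->3, |2|->3, |8|->8.5, |6|->5.5
Step 3: Attach original signs; sum ranks with positive sign and with negative sign.
W+ = 8.5 + 7 + 3 + 5.5 + 3 = 27
W- = 1 + 3 + 8.5 + 5.5 = 18
(Check: W+ + W- = 45 should equal n(n+1)/2 = 45.)
Step 4: Test statistic W = min(W+, W-) = 18.
Step 5: Ties in |d|, so use the tie-corrected normal approximation.
        E[W] = n(n+1)/4 = 9*10/4 = 22.5.
        Tie groups: |d|=2 (t=3), |d|=6 (t=2), |d|=8 (t=2); sum(t^3 - t) = 36.
        Var[W] = n(n+1)(2n+1)/24 - sum(t^3-t)/48 = 1710/24 - 36/48 = 70.5.
        z = (W - E[W]) / sqrt(Var[W]) = (18 - 22.5) / 8.3964 = -0.5359.
        Two-sided p = 2*Phi(z) = 0.591998.
Step 6: alpha = 0.05. fail to reject H0.

W+ = 27, W- = 18, W = min = 18, p = 0.591998, fail to reject H0.


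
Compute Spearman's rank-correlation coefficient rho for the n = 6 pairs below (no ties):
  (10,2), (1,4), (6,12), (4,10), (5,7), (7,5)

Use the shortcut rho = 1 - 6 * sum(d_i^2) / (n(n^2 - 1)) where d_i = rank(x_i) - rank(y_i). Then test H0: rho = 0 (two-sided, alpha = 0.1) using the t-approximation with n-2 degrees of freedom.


Step 1: Rank x and y separately (midranks; no ties here).
rank(x): 10->6, 1->1, 6->4, 4->2, 5->3, 7->5
rank(y): 2->1, 4->2, 12->6, 10->5, 7->4, 5->3
Step 2: d_i = R_x(i) - R_y(i); compute d_i^2.
  (6-1)^2=25, (1-2)^2=1, (4-6)^2=4, (2-5)^2=9, (3-4)^2=1, (5-3)^2=4
sum(d^2) = 44.
Step 3: rho = 1 - 6*44 / (6*(6^2 - 1)) = 1 - 264/210 = -0.257143.
Step 4: Under H0, t = rho * sqrt((n-2)/(1-rho^2)) = -0.5322 ~ t(4).
Step 5: Two-sided p-value from the t-distribution with 4 df = 0.622787.
Step 6: alpha = 0.1. fail to reject H0.

rho = -0.2571, p = 0.622787, fail to reject H0 at alpha = 0.1.


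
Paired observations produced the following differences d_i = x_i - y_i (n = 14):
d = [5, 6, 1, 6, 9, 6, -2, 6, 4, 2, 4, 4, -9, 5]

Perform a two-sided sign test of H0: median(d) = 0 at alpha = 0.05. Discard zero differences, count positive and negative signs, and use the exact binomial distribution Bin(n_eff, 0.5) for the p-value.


Step 1: Discard zero differences. Original n = 14; n_eff = number of nonzero differences = 14.
Nonzero differences (with sign): +5, +6, +1, +6, +9, +6, -2, +6, +4, +2, +4, +4, -9, +5
Step 2: Count signs: positive = 12, negative = 2.
Step 3: Under H0: P(positive) = 0.5, so the number of positives S ~ Bin(14, 0.5).
Step 4: Two-sided exact p-value = sum of Bin(14,0.5) probabilities at or below the observed probability = 0.012939.
Step 5: alpha = 0.05. reject H0.

n_eff = 14, pos = 12, neg = 2, p = 0.012939, reject H0.


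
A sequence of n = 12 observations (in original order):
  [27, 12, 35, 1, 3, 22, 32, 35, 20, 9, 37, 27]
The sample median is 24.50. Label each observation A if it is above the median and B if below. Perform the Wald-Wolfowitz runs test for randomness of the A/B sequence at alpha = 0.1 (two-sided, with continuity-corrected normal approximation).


Step 1: Compute median = 24.50; label A = above, B = below.
Labels in order: ABABBBAABBAA  (n_A = 6, n_B = 6)
Step 2: Count runs R = 7.
Step 3: Under H0 (random ordering), E[R] = 2*n_A*n_B/(n_A+n_B) + 1 = 2*6*6/12 + 1 = 7.0000.
        Var[R] = 2*n_A*n_B*(2*n_A*n_B - n_A - n_B) / ((n_A+n_B)^2 * (n_A+n_B-1)) = 4320/1584 = 2.7273.
        SD[R] = 1.6514.
Step 4: R = E[R], so z = 0 with no continuity correction.
Step 5: Two-sided p-value via normal approximation = 2*(1 - Phi(|z|)) = 1.000000.
Step 6: alpha = 0.1. fail to reject H0.

R = 7, z = 0.0000, p = 1.000000, fail to reject H0.


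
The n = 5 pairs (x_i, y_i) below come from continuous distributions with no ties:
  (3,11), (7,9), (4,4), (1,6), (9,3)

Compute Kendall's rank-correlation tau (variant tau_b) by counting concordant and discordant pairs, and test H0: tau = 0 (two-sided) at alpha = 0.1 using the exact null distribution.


Step 1: Enumerate the 10 unordered pairs (i,j) with i<j and classify each by sign(x_j-x_i) * sign(y_j-y_i).
  (1,2):dx=+4,dy=-2->D; (1,3):dx=+1,dy=-7->D; (1,4):dx=-2,dy=-5->C; (1,5):dx=+6,dy=-8->D
  (2,3):dx=-3,dy=-5->C; (2,4):dx=-6,dy=-3->C; (2,5):dx=+2,dy=-6->D; (3,4):dx=-3,dy=+2->D
  (3,5):dx=+5,dy=-1->D; (4,5):dx=+8,dy=-3->D
Step 2: C = 3, D = 7, total pairs = 10.
Step 3: tau = (C - D)/(n(n-1)/2) = (3 - 7)/10 = -0.400000.
Step 4: Exact two-sided p-value (enumerate n! = 120 permutations of y under H0): p = 0.483333.
Step 5: alpha = 0.1. fail to reject H0.

tau_b = -0.4000 (C=3, D=7), p = 0.483333, fail to reject H0.


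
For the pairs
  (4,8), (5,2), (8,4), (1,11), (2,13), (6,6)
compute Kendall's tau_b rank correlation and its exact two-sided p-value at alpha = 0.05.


Step 1: Enumerate the 15 unordered pairs (i,j) with i<j and classify each by sign(x_j-x_i) * sign(y_j-y_i).
  (1,2):dx=+1,dy=-6->D; (1,3):dx=+4,dy=-4->D; (1,4):dx=-3,dy=+3->D; (1,5):dx=-2,dy=+5->D
  (1,6):dx=+2,dy=-2->D; (2,3):dx=+3,dy=+2->C; (2,4):dx=-4,dy=+9->D; (2,5):dx=-3,dy=+11->D
  (2,6):dx=+1,dy=+4->C; (3,4):dx=-7,dy=+7->D; (3,5):dx=-6,dy=+9->D; (3,6):dx=-2,dy=+2->D
  (4,5):dx=+1,dy=+2->C; (4,6):dx=+5,dy=-5->D; (5,6):dx=+4,dy=-7->D
Step 2: C = 3, D = 12, total pairs = 15.
Step 3: tau = (C - D)/(n(n-1)/2) = (3 - 12)/15 = -0.600000.
Step 4: Exact two-sided p-value (enumerate n! = 720 permutations of y under H0): p = 0.136111.
Step 5: alpha = 0.05. fail to reject H0.

tau_b = -0.6000 (C=3, D=12), p = 0.136111, fail to reject H0.


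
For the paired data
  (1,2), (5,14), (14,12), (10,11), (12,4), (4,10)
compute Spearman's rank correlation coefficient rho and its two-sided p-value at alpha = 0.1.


Step 1: Rank x and y separately (midranks; no ties here).
rank(x): 1->1, 5->3, 14->6, 10->4, 12->5, 4->2
rank(y): 2->1, 14->6, 12->5, 11->4, 4->2, 10->3
Step 2: d_i = R_x(i) - R_y(i); compute d_i^2.
  (1-1)^2=0, (3-6)^2=9, (6-5)^2=1, (4-4)^2=0, (5-2)^2=9, (2-3)^2=1
sum(d^2) = 20.
Step 3: rho = 1 - 6*20 / (6*(6^2 - 1)) = 1 - 120/210 = 0.428571.
Step 4: Under H0, t = rho * sqrt((n-2)/(1-rho^2)) = 0.9487 ~ t(4).
Step 5: Two-sided p-value from the t-distribution with 4 df = 0.396501.
Step 6: alpha = 0.1. fail to reject H0.

rho = 0.4286, p = 0.396501, fail to reject H0 at alpha = 0.1.


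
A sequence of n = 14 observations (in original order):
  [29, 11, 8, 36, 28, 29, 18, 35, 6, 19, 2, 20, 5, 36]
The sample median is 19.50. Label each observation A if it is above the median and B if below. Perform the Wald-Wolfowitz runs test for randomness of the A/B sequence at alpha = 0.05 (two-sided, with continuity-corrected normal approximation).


Step 1: Compute median = 19.50; label A = above, B = below.
Labels in order: ABBAAABABBBABA  (n_A = 7, n_B = 7)
Step 2: Count runs R = 9.
Step 3: Under H0 (random ordering), E[R] = 2*n_A*n_B/(n_A+n_B) + 1 = 2*7*7/14 + 1 = 8.0000.
        Var[R] = 2*n_A*n_B*(2*n_A*n_B - n_A - n_B) / ((n_A+n_B)^2 * (n_A+n_B-1)) = 8232/2548 = 3.2308.
        SD[R] = 1.7974.
Step 4: Continuity-corrected z = (R - 0.5 - E[R]) / SD[R] = (9 - 0.5 - 8.0000) / 1.7974 = 0.2782.
Step 5: Two-sided p-value via normal approximation = 2*(1 - Phi(|z|)) = 0.780879.
Step 6: alpha = 0.05. fail to reject H0.

R = 9, z = 0.2782, p = 0.780879, fail to reject H0.


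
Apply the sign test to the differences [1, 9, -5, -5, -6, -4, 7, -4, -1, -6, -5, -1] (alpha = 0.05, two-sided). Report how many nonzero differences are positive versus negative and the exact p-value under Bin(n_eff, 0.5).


Step 1: Discard zero differences. Original n = 12; n_eff = number of nonzero differences = 12.
Nonzero differences (with sign): +1, +9, -5, -5, -6, -4, +7, -4, -1, -6, -5, -1
Step 2: Count signs: positive = 3, negative = 9.
Step 3: Under H0: P(positive) = 0.5, so the number of positives S ~ Bin(12, 0.5).
Step 4: Two-sided exact p-value = sum of Bin(12,0.5) probabilities at or below the observed probability = 0.145996.
Step 5: alpha = 0.05. fail to reject H0.

n_eff = 12, pos = 3, neg = 9, p = 0.145996, fail to reject H0.


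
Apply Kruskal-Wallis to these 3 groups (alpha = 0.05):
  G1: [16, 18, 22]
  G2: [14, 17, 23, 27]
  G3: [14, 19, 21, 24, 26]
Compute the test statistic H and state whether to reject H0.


Step 1: Combine all N = 12 observations and assign midranks.
sorted (value, group, rank): (14,G2,1.5), (14,G3,1.5), (16,G1,3), (17,G2,4), (18,G1,5), (19,G3,6), (21,G3,7), (22,G1,8), (23,G2,9), (24,G3,10), (26,G3,11), (27,G2,12)
Step 2: Sum ranks within each group.
R_1 = 16 (n_1 = 3)
R_2 = 26.5 (n_2 = 4)
R_3 = 35.5 (n_3 = 5)
Step 3: H = 12/(N(N+1)) * sum(R_i^2/n_i) - 3(N+1)
     = 12/(12*13) * (16^2/3 + 26.5^2/4 + 35.5^2/5) - 3*13
     = 0.076923 * 512.946 - 39
     = 0.457372.
Step 4: Ties present; correction factor C = 1 - 6/(12^3 - 12) = 0.996503. Corrected H = 0.457372 / 0.996503 = 0.458977.
Step 5: Under H0, H ~ chi^2(2); p-value = 0.794940.
Step 6: alpha = 0.05. fail to reject H0.

H = 0.4590, df = 2, p = 0.794940, fail to reject H0.


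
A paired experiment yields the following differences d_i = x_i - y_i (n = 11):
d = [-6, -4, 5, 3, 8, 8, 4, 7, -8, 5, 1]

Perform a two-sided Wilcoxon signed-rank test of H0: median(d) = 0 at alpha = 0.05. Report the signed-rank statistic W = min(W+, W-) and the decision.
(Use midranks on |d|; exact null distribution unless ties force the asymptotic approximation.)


Step 1: Drop any zero differences (none here) and take |d_i|.
|d| = [6, 4, 5, 3, 8, 8, 4, 7, 8, 5, 1]
Step 2: Midrank |d_i| (ties get averaged ranks).
ranks: |6|->7, |4|->3.5, |5|->5.5, |3|->2, |8|->10, |8|->10, |4|->3.5, |7|->8, |8|->10, |5|->5.5, |1|->1
Step 3: Attach original signs; sum ranks with positive sign and with negative sign.
W+ = 5.5 + 2 + 10 + 10 + 3.5 + 8 + 5.5 + 1 = 45.5
W- = 7 + 3.5 + 10 = 20.5
(Check: W+ + W- = 66 should equal n(n+1)/2 = 66.)
Step 4: Test statistic W = min(W+, W-) = 20.5.
Step 5: Ties in |d|, so use the tie-corrected normal approximation.
        E[W] = n(n+1)/4 = 11*12/4 = 33.
        Tie groups: |d|=4 (t=2), |d|=5 (t=2), |d|=8 (t=3); sum(t^3 - t) = 36.
        Var[W] = n(n+1)(2n+1)/24 - sum(t^3-t)/48 = 3036/24 - 36/48 = 125.75.
        z = (W - E[W]) / sqrt(Var[W]) = (20.5 - 33) / 11.2138 = -1.1147.
        Two-sided p = 2*Phi(z) = 0.264981.
Step 6: alpha = 0.05. fail to reject H0.

W+ = 45.5, W- = 20.5, W = min = 20.5, p = 0.264981, fail to reject H0.


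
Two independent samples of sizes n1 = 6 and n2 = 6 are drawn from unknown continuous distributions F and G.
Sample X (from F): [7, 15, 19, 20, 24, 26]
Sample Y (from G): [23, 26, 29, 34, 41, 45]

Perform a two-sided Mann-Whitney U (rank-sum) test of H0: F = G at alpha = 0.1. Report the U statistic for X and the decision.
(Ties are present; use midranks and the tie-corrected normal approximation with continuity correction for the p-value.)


Step 1: Combine and sort all 12 observations; assign midranks.
sorted (value, group): (7,X), (15,X), (19,X), (20,X), (23,Y), (24,X), (26,X), (26,Y), (29,Y), (34,Y), (41,Y), (45,Y)
ranks: 7->1, 15->2, 19->3, 20->4, 23->5, 24->6, 26->7.5, 26->7.5, 29->9, 34->10, 41->11, 45->12
Step 2: Rank sum for X: R1 = 1 + 2 + 3 + 4 + 6 + 7.5 = 23.5.
Step 3: U_X = R1 - n1(n1+1)/2 = 23.5 - 6*7/2 = 23.5 - 21 = 2.5.
       U_Y = n1*n2 - U_X = 36 - 2.5 = 33.5.
Step 4: Ties are present, so use the tie-corrected normal approximation (with continuity correction) for the p-value.
Step 5: p-value = 0.016122; compare to alpha = 0.1. reject H0.

U_X = 2.5, p = 0.016122, reject H0 at alpha = 0.1.


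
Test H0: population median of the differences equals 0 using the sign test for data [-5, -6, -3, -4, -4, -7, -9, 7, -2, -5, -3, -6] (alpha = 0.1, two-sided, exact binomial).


Step 1: Discard zero differences. Original n = 12; n_eff = number of nonzero differences = 12.
Nonzero differences (with sign): -5, -6, -3, -4, -4, -7, -9, +7, -2, -5, -3, -6
Step 2: Count signs: positive = 1, negative = 11.
Step 3: Under H0: P(positive) = 0.5, so the number of positives S ~ Bin(12, 0.5).
Step 4: Two-sided exact p-value = sum of Bin(12,0.5) probabilities at or below the observed probability = 0.006348.
Step 5: alpha = 0.1. reject H0.

n_eff = 12, pos = 1, neg = 11, p = 0.006348, reject H0.


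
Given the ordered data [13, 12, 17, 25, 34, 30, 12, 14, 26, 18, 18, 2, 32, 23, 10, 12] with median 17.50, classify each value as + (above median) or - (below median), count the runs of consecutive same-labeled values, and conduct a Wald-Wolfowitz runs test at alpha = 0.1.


Step 1: Compute median = 17.50; label A = above, B = below.
Labels in order: BBBAAABBAAABAABB  (n_A = 8, n_B = 8)
Step 2: Count runs R = 7.
Step 3: Under H0 (random ordering), E[R] = 2*n_A*n_B/(n_A+n_B) + 1 = 2*8*8/16 + 1 = 9.0000.
        Var[R] = 2*n_A*n_B*(2*n_A*n_B - n_A - n_B) / ((n_A+n_B)^2 * (n_A+n_B-1)) = 14336/3840 = 3.7333.
        SD[R] = 1.9322.
Step 4: Continuity-corrected z = (R + 0.5 - E[R]) / SD[R] = (7 + 0.5 - 9.0000) / 1.9322 = -0.7763.
Step 5: Two-sided p-value via normal approximation = 2*(1 - Phi(|z|)) = 0.437558.
Step 6: alpha = 0.1. fail to reject H0.

R = 7, z = -0.7763, p = 0.437558, fail to reject H0.


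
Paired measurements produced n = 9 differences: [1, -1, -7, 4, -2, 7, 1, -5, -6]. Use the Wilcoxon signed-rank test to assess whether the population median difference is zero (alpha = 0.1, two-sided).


Step 1: Drop any zero differences (none here) and take |d_i|.
|d| = [1, 1, 7, 4, 2, 7, 1, 5, 6]
Step 2: Midrank |d_i| (ties get averaged ranks).
ranks: |1|->2, |1|->2, |7|->8.5, |4|->5, |2|->4, |7|->8.5, |1|->2, |5|->6, |6|->7
Step 3: Attach original signs; sum ranks with positive sign and with negative sign.
W+ = 2 + 5 + 8.5 + 2 = 17.5
W- = 2 + 8.5 + 4 + 6 + 7 = 27.5
(Check: W+ + W- = 45 should equal n(n+1)/2 = 45.)
Step 4: Test statistic W = min(W+, W-) = 17.5.
Step 5: Ties in |d|, so use the tie-corrected normal approximation.
        E[W] = n(n+1)/4 = 9*10/4 = 22.5.
        Tie groups: |d|=1 (t=3), |d|=7 (t=2); sum(t^3 - t) = 30.
        Var[W] = n(n+1)(2n+1)/24 - sum(t^3-t)/48 = 1710/24 - 30/48 = 70.625.
        z = (W - E[W]) / sqrt(Var[W]) = (17.5 - 22.5) / 8.4039 = -0.5950.
        Two-sided p = 2*Phi(z) = 0.551867.
Step 6: alpha = 0.1. fail to reject H0.

W+ = 17.5, W- = 27.5, W = min = 17.5, p = 0.551867, fail to reject H0.


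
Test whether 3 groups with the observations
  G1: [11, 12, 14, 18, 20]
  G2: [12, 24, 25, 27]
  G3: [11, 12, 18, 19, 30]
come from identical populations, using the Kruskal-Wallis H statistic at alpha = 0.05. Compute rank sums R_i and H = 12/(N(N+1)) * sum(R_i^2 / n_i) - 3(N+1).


Step 1: Combine all N = 14 observations and assign midranks.
sorted (value, group, rank): (11,G1,1.5), (11,G3,1.5), (12,G1,4), (12,G2,4), (12,G3,4), (14,G1,6), (18,G1,7.5), (18,G3,7.5), (19,G3,9), (20,G1,10), (24,G2,11), (25,G2,12), (27,G2,13), (30,G3,14)
Step 2: Sum ranks within each group.
R_1 = 29 (n_1 = 5)
R_2 = 40 (n_2 = 4)
R_3 = 36 (n_3 = 5)
Step 3: H = 12/(N(N+1)) * sum(R_i^2/n_i) - 3(N+1)
     = 12/(14*15) * (29^2/5 + 40^2/4 + 36^2/5) - 3*15
     = 0.057143 * 827.4 - 45
     = 2.280000.
Step 4: Ties present; correction factor C = 1 - 36/(14^3 - 14) = 0.986813. Corrected H = 2.280000 / 0.986813 = 2.310468.
Step 5: Under H0, H ~ chi^2(2); p-value = 0.314984.
Step 6: alpha = 0.05. fail to reject H0.

H = 2.3105, df = 2, p = 0.314984, fail to reject H0.


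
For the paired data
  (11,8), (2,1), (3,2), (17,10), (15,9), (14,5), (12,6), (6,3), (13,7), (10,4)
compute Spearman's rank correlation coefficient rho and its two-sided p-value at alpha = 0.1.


Step 1: Rank x and y separately (midranks; no ties here).
rank(x): 11->5, 2->1, 3->2, 17->10, 15->9, 14->8, 12->6, 6->3, 13->7, 10->4
rank(y): 8->8, 1->1, 2->2, 10->10, 9->9, 5->5, 6->6, 3->3, 7->7, 4->4
Step 2: d_i = R_x(i) - R_y(i); compute d_i^2.
  (5-8)^2=9, (1-1)^2=0, (2-2)^2=0, (10-10)^2=0, (9-9)^2=0, (8-5)^2=9, (6-6)^2=0, (3-3)^2=0, (7-7)^2=0, (4-4)^2=0
sum(d^2) = 18.
Step 3: rho = 1 - 6*18 / (10*(10^2 - 1)) = 1 - 108/990 = 0.890909.
Step 4: Under H0, t = rho * sqrt((n-2)/(1-rho^2)) = 5.5482 ~ t(8).
Step 5: Two-sided p-value from the t-distribution with 8 df = 0.000542.
Step 6: alpha = 0.1. reject H0.

rho = 0.8909, p = 0.000542, reject H0 at alpha = 0.1.


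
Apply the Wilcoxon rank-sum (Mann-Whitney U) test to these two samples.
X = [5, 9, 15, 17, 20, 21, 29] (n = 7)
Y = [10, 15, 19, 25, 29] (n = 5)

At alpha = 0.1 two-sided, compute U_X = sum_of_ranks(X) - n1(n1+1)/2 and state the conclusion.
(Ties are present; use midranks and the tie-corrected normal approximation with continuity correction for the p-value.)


Step 1: Combine and sort all 12 observations; assign midranks.
sorted (value, group): (5,X), (9,X), (10,Y), (15,X), (15,Y), (17,X), (19,Y), (20,X), (21,X), (25,Y), (29,X), (29,Y)
ranks: 5->1, 9->2, 10->3, 15->4.5, 15->4.5, 17->6, 19->7, 20->8, 21->9, 25->10, 29->11.5, 29->11.5
Step 2: Rank sum for X: R1 = 1 + 2 + 4.5 + 6 + 8 + 9 + 11.5 = 42.
Step 3: U_X = R1 - n1(n1+1)/2 = 42 - 7*8/2 = 42 - 28 = 14.
       U_Y = n1*n2 - U_X = 35 - 14 = 21.
Step 4: Ties are present, so use the tie-corrected normal approximation (with continuity correction) for the p-value.
Step 5: p-value = 0.624905; compare to alpha = 0.1. fail to reject H0.

U_X = 14, p = 0.624905, fail to reject H0 at alpha = 0.1.


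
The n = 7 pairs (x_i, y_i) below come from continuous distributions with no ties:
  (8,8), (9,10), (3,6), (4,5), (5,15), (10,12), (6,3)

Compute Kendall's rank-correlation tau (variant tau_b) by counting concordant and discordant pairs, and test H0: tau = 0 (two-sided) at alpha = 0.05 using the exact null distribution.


Step 1: Enumerate the 21 unordered pairs (i,j) with i<j and classify each by sign(x_j-x_i) * sign(y_j-y_i).
  (1,2):dx=+1,dy=+2->C; (1,3):dx=-5,dy=-2->C; (1,4):dx=-4,dy=-3->C; (1,5):dx=-3,dy=+7->D
  (1,6):dx=+2,dy=+4->C; (1,7):dx=-2,dy=-5->C; (2,3):dx=-6,dy=-4->C; (2,4):dx=-5,dy=-5->C
  (2,5):dx=-4,dy=+5->D; (2,6):dx=+1,dy=+2->C; (2,7):dx=-3,dy=-7->C; (3,4):dx=+1,dy=-1->D
  (3,5):dx=+2,dy=+9->C; (3,6):dx=+7,dy=+6->C; (3,7):dx=+3,dy=-3->D; (4,5):dx=+1,dy=+10->C
  (4,6):dx=+6,dy=+7->C; (4,7):dx=+2,dy=-2->D; (5,6):dx=+5,dy=-3->D; (5,7):dx=+1,dy=-12->D
  (6,7):dx=-4,dy=-9->C
Step 2: C = 14, D = 7, total pairs = 21.
Step 3: tau = (C - D)/(n(n-1)/2) = (14 - 7)/21 = 0.333333.
Step 4: Exact two-sided p-value (enumerate n! = 5040 permutations of y under H0): p = 0.381349.
Step 5: alpha = 0.05. fail to reject H0.

tau_b = 0.3333 (C=14, D=7), p = 0.381349, fail to reject H0.
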